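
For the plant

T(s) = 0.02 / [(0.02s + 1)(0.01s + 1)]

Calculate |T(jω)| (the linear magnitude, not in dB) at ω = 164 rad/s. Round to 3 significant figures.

0.00304

At ω = 164 rad/s:
pole (1 + j164·0.02) = 1 + j3.28 → |·| ≈ 3.4291, ∠ ≈ 73.04°
pole (1 + j164·0.01) = 1 + j1.64 → |·| ≈ 1.9208, ∠ ≈ 58.63°
|T| = 0.02 · 1 / (3.4291 · 1.9208) ≈ 0.0030365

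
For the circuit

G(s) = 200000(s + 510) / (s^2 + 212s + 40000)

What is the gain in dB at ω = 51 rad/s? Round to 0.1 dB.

At s = jω = j51:
zero (s+510): 510 + j51 → |·| = √(510²+51²) = √262701 ≈ 512.54, ∠ = arctan(51/510) ≈ 5.71°
quadratic: (j51)² + 212·j51 + 40000 = 37399 + j10812 → |·| ≈ 38931, ∠ ≈ 16.12°
|G| = 200000 · 512.54 / 38931 ≈ 2633.1
Gain = 20 log₁₀(2633.1) ≈ 68.41 dB

68.4 dB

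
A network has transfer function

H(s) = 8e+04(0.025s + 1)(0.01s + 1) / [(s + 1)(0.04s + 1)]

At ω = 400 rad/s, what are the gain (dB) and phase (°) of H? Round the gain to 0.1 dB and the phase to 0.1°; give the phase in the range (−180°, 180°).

At ω = 400 rad/s:
zero (1 + j400·0.025) = 1 + j10 → |·| ≈ 10.05, ∠ ≈ 84.29°
zero (1 + j400·0.01) = 1 + j4 → |·| ≈ 4.1231, ∠ ≈ 75.96°
pole (1 + j400·1) = 1 + j400 → |·| ≈ 400, ∠ ≈ 89.86°
pole (1 + j400·0.04) = 1 + j16 → |·| ≈ 16.031, ∠ ≈ 86.42°
|H| = 8e+04 · 10.05 · 4.1231 / (400 · 16.031) ≈ 516.96
Gain = 20 log₁₀(516.96) ≈ 54.27 dB
∠H = (84.29° + 75.96°) − (89.86° + 86.42°) = -16.03°

54.3 dB, -16.0°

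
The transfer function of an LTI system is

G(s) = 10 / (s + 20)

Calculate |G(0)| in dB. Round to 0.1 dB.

-6.0 dB

G(0) = 10 / (20) = 0.5
20 log₁₀(0.5) ≈ -6.02 dB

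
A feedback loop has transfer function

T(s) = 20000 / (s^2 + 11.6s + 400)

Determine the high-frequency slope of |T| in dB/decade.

Each pole contributes −20 dB/decade at high frequency; each zero contributes +20 dB/decade.
Net: 0 zero(s) − 2 pole(s) → -40 dB/decade.

-40 dB/decade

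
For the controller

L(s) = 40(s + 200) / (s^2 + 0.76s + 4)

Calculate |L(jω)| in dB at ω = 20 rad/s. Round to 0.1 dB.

26.1 dB

At s = jω = j20:
zero (s+200): 200 + j20 → |·| = √(200²+20²) = √40400 ≈ 201, ∠ = arctan(20/200) ≈ 5.71°
quadratic: (j20)² + 0.76·j20 + 4 = -396 + j15.2 → |·| ≈ 396.29, ∠ ≈ 177.80°
|L| = 40 · 201 / 396.29 ≈ 20.288
Gain = 20 log₁₀(20.288) ≈ 26.14 dB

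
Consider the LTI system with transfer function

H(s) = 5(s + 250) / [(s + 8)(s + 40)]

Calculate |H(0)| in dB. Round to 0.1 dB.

11.8 dB

H(0) = 5·250 / (8·40) ≈ 3.9062
20 log₁₀(3.9062) ≈ 11.84 dB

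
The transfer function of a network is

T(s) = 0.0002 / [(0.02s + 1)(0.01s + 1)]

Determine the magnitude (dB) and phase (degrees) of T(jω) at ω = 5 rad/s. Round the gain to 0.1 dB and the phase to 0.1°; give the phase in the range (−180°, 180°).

-74.0 dB, -8.6°

At ω = 5 rad/s:
pole (1 + j5·0.02) = 1 + j0.1 → |·| ≈ 1.005, ∠ ≈ 5.71°
pole (1 + j5·0.01) = 1 + j0.05 → |·| ≈ 1.0012, ∠ ≈ 2.86°
|T| = 0.0002 · 1 / (1.005 · 1.0012) ≈ 0.00019877
Gain = 20 log₁₀(0.00019877) ≈ -74.03 dB
∠T = (0°) − (5.71° + 2.86°) = -8.57°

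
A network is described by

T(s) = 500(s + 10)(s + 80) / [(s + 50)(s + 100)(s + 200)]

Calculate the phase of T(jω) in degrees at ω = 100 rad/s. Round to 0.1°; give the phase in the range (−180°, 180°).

0.6°

At s = jω = j100:
zero (s+10): 10 + j100 → |·| = √(10²+100²) = √10100 ≈ 100.5, ∠ = arctan(100/10) ≈ 84.29°
zero (s+80): 80 + j100 → |·| = √(80²+100²) = √16400 ≈ 128.06, ∠ = arctan(100/80) ≈ 51.34°
pole (s+50): 50 + j100 → |·| = √(50²+100²) = √12500 ≈ 111.8, ∠ = arctan(100/50) ≈ 63.43°
pole (s+100): 100 + j100 → |·| = √(100²+100²) = √20000 ≈ 141.42, ∠ = arctan(100/100) ≈ 45.00°
pole (s+200): 200 + j100 → |·| = √(200²+100²) = √50000 ≈ 223.61, ∠ = arctan(100/200) ≈ 26.57°
∠T = 135.63° − 135.00° = 0.63°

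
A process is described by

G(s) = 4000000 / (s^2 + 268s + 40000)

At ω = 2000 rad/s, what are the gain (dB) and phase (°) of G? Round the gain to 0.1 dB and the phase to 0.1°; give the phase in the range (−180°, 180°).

0.0 dB, -172.3°

At s = jω = j2000:
quadratic: (j2000)² + 268·j2000 + 40000 = -3960000 + j536000 → |·| ≈ 3.9961e+06, ∠ ≈ 172.29°
|G| = 4000000 / 3.9961e+06 ≈ 1.001
Gain = 20 log₁₀(1.001) ≈ 0.01 dB
∠G = 0.00° − 172.29° = -172.29°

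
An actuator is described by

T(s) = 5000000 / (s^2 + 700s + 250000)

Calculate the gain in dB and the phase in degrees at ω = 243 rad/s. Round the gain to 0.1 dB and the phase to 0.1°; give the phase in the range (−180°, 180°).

At s = jω = j243:
quadratic: (j243)² + 700·j243 + 250000 = 190951 + j170100 → |·| ≈ 2.5573e+05, ∠ ≈ 41.69°
|T| = 5000000 / 2.5573e+05 ≈ 19.552
Gain = 20 log₁₀(19.552) ≈ 25.82 dB
∠T = 0.00° − 41.69° = -41.69°

25.8 dB, -41.7°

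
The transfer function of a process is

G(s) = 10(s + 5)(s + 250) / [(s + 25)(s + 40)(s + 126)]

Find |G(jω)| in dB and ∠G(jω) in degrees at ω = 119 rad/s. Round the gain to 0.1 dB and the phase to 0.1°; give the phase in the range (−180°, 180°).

-18.1 dB, -79.9°

At s = jω = j119:
zero (s+5): 5 + j119 → |·| = √(5²+119²) = √14186 ≈ 119.1, ∠ = arctan(119/5) ≈ 87.59°
zero (s+250): 250 + j119 → |·| = √(250²+119²) = √76661 ≈ 276.88, ∠ = arctan(119/250) ≈ 25.45°
pole (s+25): 25 + j119 → |·| = √(25²+119²) = √14786 ≈ 121.6, ∠ = arctan(119/25) ≈ 78.14°
pole (s+40): 40 + j119 → |·| = √(40²+119²) = √15761 ≈ 125.54, ∠ = arctan(119/40) ≈ 71.42°
pole (s+126): 126 + j119 → |·| = √(126²+119²) = √30037 ≈ 173.31, ∠ = arctan(119/126) ≈ 43.36°
|G| = 10 · 32976 / 2.6457e+06 ≈ 0.12464
Gain = 20 log₁₀(0.12464) ≈ -18.09 dB
∠G = 113.04° − 192.92° = -79.88°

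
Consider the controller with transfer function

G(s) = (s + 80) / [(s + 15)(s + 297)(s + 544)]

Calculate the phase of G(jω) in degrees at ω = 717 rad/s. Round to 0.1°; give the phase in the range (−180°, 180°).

-125.5°

At s = jω = j717:
zero (s+80): 80 + j717 → |·| = √(80²+717²) = √520489 ≈ 721.45, ∠ = arctan(717/80) ≈ 83.63°
pole (s+15): 15 + j717 → |·| = √(15²+717²) = √514314 ≈ 717.16, ∠ = arctan(717/15) ≈ 88.80°
pole (s+297): 297 + j717 → |·| = √(297²+717²) = √602298 ≈ 776.08, ∠ = arctan(717/297) ≈ 67.50°
pole (s+544): 544 + j717 → |·| = √(544²+717²) = √810025 ≈ 900.01, ∠ = arctan(717/544) ≈ 52.81°
∠G = 83.63° − 209.11° = -125.48°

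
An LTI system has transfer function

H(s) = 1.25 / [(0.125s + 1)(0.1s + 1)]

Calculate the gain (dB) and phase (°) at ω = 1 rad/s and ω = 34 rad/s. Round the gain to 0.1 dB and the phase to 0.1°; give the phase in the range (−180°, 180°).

ω = 1: 1.8 dB, -12.8°; ω = 34: -21.9 dB, -150.4°

At ω = 1 rad/s:
pole (1 + j1·0.125) = 1 + j0.125 → |·| ≈ 1.0078, ∠ ≈ 7.13°
pole (1 + j1·0.1) = 1 + j0.1 → |·| ≈ 1.005, ∠ ≈ 5.71°
|H| = 1.25 · 1 / (1.0078 · 1.005) ≈ 1.2342
Gain = 20 log₁₀(1.2342) ≈ 1.83 dB
∠H = (0°) − (7.13° + 5.71°) = -12.84°

At ω = 34 rad/s:
pole (1 + j34·0.125) = 1 + j4.25 → |·| ≈ 4.3661, ∠ ≈ 76.76°
pole (1 + j34·0.1) = 1 + j3.4 → |·| ≈ 3.544, ∠ ≈ 73.61°
|H| = 1.25 · 1 / (4.3661 · 3.544) ≈ 0.080783
Gain = 20 log₁₀(0.080783) ≈ -21.85 dB
∠H = (0°) − (76.76° + 73.61°) = -150.37°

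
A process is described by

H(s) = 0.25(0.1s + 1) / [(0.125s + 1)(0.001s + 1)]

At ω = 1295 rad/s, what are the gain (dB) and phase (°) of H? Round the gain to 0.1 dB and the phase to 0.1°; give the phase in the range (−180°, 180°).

-18.3 dB, -52.4°

At ω = 1295 rad/s:
zero (1 + j1295·0.1) = 1 + j129.5 → |·| ≈ 129.5, ∠ ≈ 89.56°
pole (1 + j1295·0.125) = 1 + j161.875 → |·| ≈ 161.88, ∠ ≈ 89.65°
pole (1 + j1295·0.001) = 1 + j1.295 → |·| ≈ 1.6362, ∠ ≈ 52.32°
|H| = 0.25 · 129.5 / (161.88 · 1.6362) ≈ 0.12223
Gain = 20 log₁₀(0.12223) ≈ -18.26 dB
∠H = (89.56°) − (89.65° + 52.32°) = -52.41°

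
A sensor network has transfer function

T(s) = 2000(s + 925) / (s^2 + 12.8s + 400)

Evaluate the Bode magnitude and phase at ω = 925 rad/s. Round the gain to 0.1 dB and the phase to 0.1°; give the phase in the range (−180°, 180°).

9.7 dB, -134.2°

At s = jω = j925:
zero (s+925): 925 + j925 → |·| = √(925²+925²) = √1711250 ≈ 1308.1, ∠ = arctan(925/925) ≈ 45.00°
quadratic: (j925)² + 12.8·j925 + 400 = -855225 + j11840 → |·| ≈ 8.5531e+05, ∠ ≈ 179.21°
|T| = 2000 · 1308.1 / 8.5531e+05 ≈ 3.0588
Gain = 20 log₁₀(3.0588) ≈ 9.71 dB
∠T = 45.00° − 179.21° = -134.21°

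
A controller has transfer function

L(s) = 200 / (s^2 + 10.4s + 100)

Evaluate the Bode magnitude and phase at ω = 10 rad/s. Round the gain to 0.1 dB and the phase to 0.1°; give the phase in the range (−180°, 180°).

At s = jω = j10:
quadratic: (j10)² + 10.4·j10 + 100 = 0 + j104 → |·| ≈ 104, ∠ ≈ 90.00°
|L| = 200 / 104 ≈ 1.9231
Gain = 20 log₁₀(1.9231) ≈ 5.68 dB
∠L = 0.00° − 90.00° = -90.00°

5.7 dB, -90.0°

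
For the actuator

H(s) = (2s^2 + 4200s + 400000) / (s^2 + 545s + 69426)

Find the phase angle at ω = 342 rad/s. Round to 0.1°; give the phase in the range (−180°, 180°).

-20.9°

Substitute s = j342:
Numerator: 2(j342)^2 + 4200(j342) + 400000 = 166072 + j1436400
Denominator: (j342)^2 + 545(j342) + 69426 = -47538 + j186390
|N| = √(166072² + 1436400²) ≈ 1.446e+06, ∠N ≈ 83.40°
|D| = √(47538² + 186390²) ≈ 1.9236e+05, ∠D ≈ 104.31°
∠H = 83.40° − 104.31° = -20.91°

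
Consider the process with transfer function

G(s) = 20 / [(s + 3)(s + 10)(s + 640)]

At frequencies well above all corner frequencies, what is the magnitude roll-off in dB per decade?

Each pole contributes −20 dB/decade at high frequency; each zero contributes +20 dB/decade.
Net: 0 zero(s) − 3 pole(s) → -60 dB/decade.

-60 dB/decade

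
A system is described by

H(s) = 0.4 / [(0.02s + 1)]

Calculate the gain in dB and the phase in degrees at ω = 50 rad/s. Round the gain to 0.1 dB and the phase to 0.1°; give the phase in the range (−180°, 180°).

At ω = 50 rad/s:
pole (1 + j50·0.02) = 1 + j1 → |·| ≈ 1.4142, ∠ ≈ 45.00°
|H| = 0.4 · 1 / (1.4142) ≈ 0.28285
Gain = 20 log₁₀(0.28285) ≈ -10.97 dB
∠H = (0°) − (45.00°) = -45.00°

-11.0 dB, -45.0°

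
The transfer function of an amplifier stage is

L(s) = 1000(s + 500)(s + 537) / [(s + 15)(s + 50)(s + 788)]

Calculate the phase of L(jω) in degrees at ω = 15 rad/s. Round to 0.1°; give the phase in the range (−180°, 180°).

-59.5°

At s = jω = j15:
zero (s+500): 500 + j15 → |·| = √(500²+15²) = √250225 ≈ 500.22, ∠ = arctan(15/500) ≈ 1.72°
zero (s+537): 537 + j15 → |·| = √(537²+15²) = √288594 ≈ 537.21, ∠ = arctan(15/537) ≈ 1.60°
pole (s+15): 15 + j15 → |·| = √(15²+15²) = √450 ≈ 21.213, ∠ = arctan(15/15) ≈ 45.00°
pole (s+50): 50 + j15 → |·| = √(50²+15²) = √2725 ≈ 52.202, ∠ = arctan(15/50) ≈ 16.70°
pole (s+788): 788 + j15 → |·| = √(788²+15²) = √621169 ≈ 788.14, ∠ = arctan(15/788) ≈ 1.09°
∠L = 3.32° − 62.79° = -59.47°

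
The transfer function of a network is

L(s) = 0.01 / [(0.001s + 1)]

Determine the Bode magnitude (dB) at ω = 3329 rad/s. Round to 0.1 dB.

-50.8 dB

At ω = 3329 rad/s:
pole (1 + j3329·0.001) = 1 + j3.329 → |·| ≈ 3.476, ∠ ≈ 73.28°
|L| = 0.01 · 1 / (3.476) ≈ 0.0028769
Gain = 20 log₁₀(0.0028769) ≈ -50.82 dB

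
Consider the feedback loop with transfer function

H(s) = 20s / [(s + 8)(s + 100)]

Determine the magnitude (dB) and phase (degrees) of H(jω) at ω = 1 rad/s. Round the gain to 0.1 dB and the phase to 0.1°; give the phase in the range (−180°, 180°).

At s = jω = j1:
zero at origin: s = j1 → |·| = 1, ∠ = 90.00°
pole (s+8): 8 + j1 → |·| = √(8²+1²) = √65 ≈ 8.0623, ∠ = arctan(1/8) ≈ 7.13°
pole (s+100): 100 + j1 → |·| = √(100²+1²) = √10001 ≈ 100, ∠ = arctan(1/100) ≈ 0.57°
|H| = 20 · 1 / 806.23 ≈ 0.024807
Gain = 20 log₁₀(0.024807) ≈ -32.11 dB
∠H = 90.00° − 7.70° = 82.30°

-32.1 dB, 82.3°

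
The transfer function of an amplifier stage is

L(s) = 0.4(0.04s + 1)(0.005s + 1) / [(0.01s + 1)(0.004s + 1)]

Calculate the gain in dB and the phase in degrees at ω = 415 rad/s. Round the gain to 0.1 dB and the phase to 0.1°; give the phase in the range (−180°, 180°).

5.4 dB, 15.4°

At ω = 415 rad/s:
zero (1 + j415·0.04) = 1 + j16.6 → |·| ≈ 16.63, ∠ ≈ 86.55°
zero (1 + j415·0.005) = 1 + j2.075 → |·| ≈ 2.3034, ∠ ≈ 64.27°
pole (1 + j415·0.01) = 1 + j4.15 → |·| ≈ 4.2688, ∠ ≈ 76.45°
pole (1 + j415·0.004) = 1 + j1.66 → |·| ≈ 1.9379, ∠ ≈ 58.93°
|L| = 0.4 · 16.63 · 2.3034 / (4.2688 · 1.9379) ≈ 1.8522
Gain = 20 log₁₀(1.8522) ≈ 5.35 dB
∠L = (86.55° + 64.27°) − (76.45° + 58.93°) = 15.44°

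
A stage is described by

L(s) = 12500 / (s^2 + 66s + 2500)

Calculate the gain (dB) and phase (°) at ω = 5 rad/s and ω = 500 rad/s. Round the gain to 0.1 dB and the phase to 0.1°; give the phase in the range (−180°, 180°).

ω = 5: 14.0 dB, -7.6°; ω = 500: -26.0 dB, -172.4°

At s = jω = j5:
quadratic: (j5)² + 66·j5 + 2500 = 2475 + j330 → |·| ≈ 2496.9, ∠ ≈ 7.59°
|L| = 12500 / 2496.9 ≈ 5.0062
Gain = 20 log₁₀(5.0062) ≈ 13.99 dB
∠L = 0.00° − 7.59° = -7.59°

At s = jω = j500:
quadratic: (j500)² + 66·j500 + 2500 = -247500 + j33000 → |·| ≈ 2.4969e+05, ∠ ≈ 172.41°
|L| = 12500 / 2.4969e+05 ≈ 0.050062
Gain = 20 log₁₀(0.050062) ≈ -26.01 dB
∠L = 0.00° − 172.41° = -172.41°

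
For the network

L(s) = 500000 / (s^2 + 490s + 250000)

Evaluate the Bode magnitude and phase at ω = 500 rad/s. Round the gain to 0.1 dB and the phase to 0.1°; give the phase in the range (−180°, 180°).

6.2 dB, -90.0°

At s = jω = j500:
quadratic: (j500)² + 490·j500 + 250000 = 0 + j245000 → |·| ≈ 2.45e+05, ∠ ≈ 90.00°
|L| = 500000 / 2.45e+05 ≈ 2.0408
Gain = 20 log₁₀(2.0408) ≈ 6.20 dB
∠L = 0.00° − 90.00° = -90.00°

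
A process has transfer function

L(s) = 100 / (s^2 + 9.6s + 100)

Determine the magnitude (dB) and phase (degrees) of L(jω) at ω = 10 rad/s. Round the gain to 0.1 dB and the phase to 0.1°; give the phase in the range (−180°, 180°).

0.4 dB, -90.0°

At s = jω = j10:
quadratic: (j10)² + 9.6·j10 + 100 = 0 + j96 → |·| ≈ 96, ∠ ≈ 90.00°
|L| = 100 / 96 ≈ 1.0417
Gain = 20 log₁₀(1.0417) ≈ 0.35 dB
∠L = 0.00° − 90.00° = -90.00°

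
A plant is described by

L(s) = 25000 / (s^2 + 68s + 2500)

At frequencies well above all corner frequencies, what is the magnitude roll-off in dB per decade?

-40 dB/decade

Each pole contributes −20 dB/decade at high frequency; each zero contributes +20 dB/decade.
Net: 0 zero(s) − 2 pole(s) → -40 dB/decade.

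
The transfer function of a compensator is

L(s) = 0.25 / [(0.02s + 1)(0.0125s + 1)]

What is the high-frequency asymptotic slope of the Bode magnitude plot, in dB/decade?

-40 dB/decade

Each pole contributes −20 dB/decade at high frequency; each zero contributes +20 dB/decade.
Net: 0 zero(s) − 2 pole(s) → -40 dB/decade.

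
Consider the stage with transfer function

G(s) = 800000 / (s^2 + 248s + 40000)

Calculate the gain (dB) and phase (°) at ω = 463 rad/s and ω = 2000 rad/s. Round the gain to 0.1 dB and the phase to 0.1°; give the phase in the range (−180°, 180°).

ω = 463: 11.7 dB, -146.6°; ω = 2000: -14.0 dB, -172.9°

At s = jω = j463:
quadratic: (j463)² + 248·j463 + 40000 = -174369 + j114824 → |·| ≈ 2.0878e+05, ∠ ≈ 146.63°
|G| = 800000 / 2.0878e+05 ≈ 3.8318
Gain = 20 log₁₀(3.8318) ≈ 11.67 dB
∠G = 0.00° − 146.63° = -146.63°

At s = jω = j2000:
quadratic: (j2000)² + 248·j2000 + 40000 = -3960000 + j496000 → |·| ≈ 3.9909e+06, ∠ ≈ 172.86°
|G| = 800000 / 3.9909e+06 ≈ 0.20046
Gain = 20 log₁₀(0.20046) ≈ -13.96 dB
∠G = 0.00° − 172.86° = -172.86°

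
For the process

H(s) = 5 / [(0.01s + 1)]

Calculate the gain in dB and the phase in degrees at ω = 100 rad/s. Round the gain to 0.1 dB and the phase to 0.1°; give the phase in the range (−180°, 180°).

11.0 dB, -45.0°

At ω = 100 rad/s:
pole (1 + j100·0.01) = 1 + j1 → |·| ≈ 1.4142, ∠ ≈ 45.00°
|H| = 5 · 1 / (1.4142) ≈ 3.5356
Gain = 20 log₁₀(3.5356) ≈ 10.97 dB
∠H = (0°) − (45.00°) = -45.00°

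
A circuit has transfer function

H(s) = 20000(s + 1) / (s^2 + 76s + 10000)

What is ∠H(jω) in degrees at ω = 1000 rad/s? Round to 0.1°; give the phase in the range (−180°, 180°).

-85.7°

At s = jω = j1000:
zero (s+1): 1 + j1000 → |·| = √(1²+1000²) = √1000001 ≈ 1000, ∠ = arctan(1000/1) ≈ 89.94°
quadratic: (j1000)² + 76·j1000 + 10000 = -990000 + j76000 → |·| ≈ 9.9291e+05, ∠ ≈ 175.61°
∠H = 89.94° − 175.61° = -85.67°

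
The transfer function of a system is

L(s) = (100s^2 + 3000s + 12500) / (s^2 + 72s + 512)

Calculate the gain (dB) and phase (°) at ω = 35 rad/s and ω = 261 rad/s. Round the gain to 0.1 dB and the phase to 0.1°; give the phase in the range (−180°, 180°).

Substitute s = j35:
Numerator: 100(j35)^2 + 3000(j35) + 12500 = -110000 + j105000
Denominator: (j35)^2 + 72(j35) + 512 = -713 + j2520
|N| = √(110000² + 105000²) ≈ 1.5207e+05, ∠N ≈ 136.33°
|D| = √(713² + 2520²) ≈ 2618.9, ∠D ≈ 105.80°
|L| = 1.5207e+05 / 2618.9 ≈ 58.066
Gain = 20 log₁₀(58.066) ≈ 35.28 dB
∠L = 136.33° − 105.80° = 30.53°

Substitute s = j261:
Numerator: 100(j261)^2 + 3000(j261) + 12500 = -6799600 + j783000
Denominator: (j261)^2 + 72(j261) + 512 = -67609 + j18792
|N| = √(6799600² + 783000²) ≈ 6.8445e+06, ∠N ≈ 173.43°
|D| = √(67609² + 18792²) ≈ 70172, ∠D ≈ 164.47°
|L| = 6.8445e+06 / 70172 ≈ 97.539
Gain = 20 log₁₀(97.539) ≈ 39.78 dB
∠L = 173.43° − 164.47° = 8.96°

ω = 35: 35.3 dB, 30.5°; ω = 261: 39.8 dB, 9.0°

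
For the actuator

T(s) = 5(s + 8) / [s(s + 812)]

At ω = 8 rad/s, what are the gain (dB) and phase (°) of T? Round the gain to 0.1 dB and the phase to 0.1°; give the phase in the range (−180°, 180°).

At s = jω = j8:
zero (s+8): 8 + j8 → |·| = √(8²+8²) = √128 ≈ 11.314, ∠ = arctan(8/8) ≈ 45.00°
pole (s+812): 812 + j8 → |·| = √(812²+8²) = √659408 ≈ 812.04, ∠ = arctan(8/812) ≈ 0.56°
pole at origin: |s| = 8, ∠ = 90.00° (in denominator)
|T| = 5 · 11.314 / 6496.3 ≈ 0.008708
Gain = 20 log₁₀(0.008708) ≈ -41.20 dB
∠T = 45.00° − 90.56° = -45.56°

-41.2 dB, -45.6°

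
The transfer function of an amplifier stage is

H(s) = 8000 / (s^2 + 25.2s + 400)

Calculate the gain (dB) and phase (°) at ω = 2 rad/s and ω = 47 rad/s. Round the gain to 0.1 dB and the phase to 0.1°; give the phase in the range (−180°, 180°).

ω = 2: 26.0 dB, -7.3°; ω = 47: 11.4 dB, -146.8°

At s = jω = j2:
quadratic: (j2)² + 25.2·j2 + 400 = 396 + j50.4 → |·| ≈ 399.19, ∠ ≈ 7.25°
|H| = 8000 / 399.19 ≈ 20.041
Gain = 20 log₁₀(20.041) ≈ 26.04 dB
∠H = 0.00° − 7.25° = -7.25°

At s = jω = j47:
quadratic: (j47)² + 25.2·j47 + 400 = -1809 + j1184.4 → |·| ≈ 2162.2, ∠ ≈ 146.79°
|H| = 8000 / 2162.2 ≈ 3.6999
Gain = 20 log₁₀(3.6999) ≈ 11.36 dB
∠H = 0.00° − 146.79° = -146.79°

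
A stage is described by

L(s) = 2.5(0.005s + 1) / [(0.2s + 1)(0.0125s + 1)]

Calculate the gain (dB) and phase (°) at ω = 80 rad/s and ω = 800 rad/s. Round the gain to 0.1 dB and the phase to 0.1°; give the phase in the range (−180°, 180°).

ω = 80: -18.5 dB, -109.6°; ω = 800: -43.9 dB, -98.0°

At ω = 80 rad/s:
zero (1 + j80·0.005) = 1 + j0.4 → |·| ≈ 1.077, ∠ ≈ 21.80°
pole (1 + j80·0.2) = 1 + j16 → |·| ≈ 16.031, ∠ ≈ 86.42°
pole (1 + j80·0.0125) = 1 + j1 → |·| ≈ 1.4142, ∠ ≈ 45.00°
|L| = 2.5 · 1.077 / (16.031 · 1.4142) ≈ 0.11876
Gain = 20 log₁₀(0.11876) ≈ -18.51 dB
∠L = (21.80°) − (86.42° + 45.00°) = -109.62°

At ω = 800 rad/s:
zero (1 + j800·0.005) = 1 + j4 → |·| ≈ 4.1231, ∠ ≈ 75.96°
pole (1 + j800·0.2) = 1 + j160 → |·| ≈ 160, ∠ ≈ 89.64°
pole (1 + j800·0.0125) = 1 + j10 → |·| ≈ 10.05, ∠ ≈ 84.29°
|L| = 2.5 · 4.1231 / (160 · 10.05) ≈ 0.0064103
Gain = 20 log₁₀(0.0064103) ≈ -43.86 dB
∠L = (75.96°) − (89.64° + 84.29°) = -97.97°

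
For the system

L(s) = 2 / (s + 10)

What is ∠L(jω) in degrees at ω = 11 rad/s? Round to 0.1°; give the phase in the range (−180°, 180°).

-47.7°

At s = jω = j11:
pole (s+10): 10 + j11 → |·| = √(10²+11²) = √221 ≈ 14.866, ∠ = arctan(11/10) ≈ 47.73°
∠L = 0.00° − 47.73° = -47.73°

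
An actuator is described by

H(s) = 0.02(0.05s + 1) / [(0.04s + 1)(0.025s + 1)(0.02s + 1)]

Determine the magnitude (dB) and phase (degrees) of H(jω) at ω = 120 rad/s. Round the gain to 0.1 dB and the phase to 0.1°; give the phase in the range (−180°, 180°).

-50.4 dB, -136.6°

At ω = 120 rad/s:
zero (1 + j120·0.05) = 1 + j6 → |·| ≈ 6.0828, ∠ ≈ 80.54°
pole (1 + j120·0.04) = 1 + j4.8 → |·| ≈ 4.9031, ∠ ≈ 78.23°
pole (1 + j120·0.025) = 1 + j3 → |·| ≈ 3.1623, ∠ ≈ 71.57°
pole (1 + j120·0.02) = 1 + j2.4 → |·| ≈ 2.6, ∠ ≈ 67.38°
|H| = 0.02 · 6.0828 / (4.9031 · 3.1623 · 2.6) ≈ 0.0030178
Gain = 20 log₁₀(0.0030178) ≈ -50.41 dB
∠H = (80.54°) − (78.23° + 71.57° + 67.38°) = -136.64°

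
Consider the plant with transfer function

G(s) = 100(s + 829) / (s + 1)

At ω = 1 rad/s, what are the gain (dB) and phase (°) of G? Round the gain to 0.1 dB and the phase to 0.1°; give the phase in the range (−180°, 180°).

95.4 dB, -44.9°

At s = jω = j1:
zero (s+829): 829 + j1 → |·| = √(829²+1²) = √687242 ≈ 829, ∠ = arctan(1/829) ≈ 0.07°
pole (s+1): 1 + j1 → |·| = √(1²+1²) = √2 ≈ 1.4142, ∠ = arctan(1/1) ≈ 45.00°
|G| = 100 · 829 / 1.4142 ≈ 58620
Gain = 20 log₁₀(58620) ≈ 95.36 dB
∠G = 0.07° − 45.00° = -44.93°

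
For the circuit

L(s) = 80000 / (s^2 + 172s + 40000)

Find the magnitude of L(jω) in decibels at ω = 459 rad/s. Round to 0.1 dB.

-7.4 dB

At s = jω = j459:
quadratic: (j459)² + 172·j459 + 40000 = -170681 + j78948 → |·| ≈ 1.8806e+05, ∠ ≈ 155.18°
|L| = 80000 / 1.8806e+05 ≈ 0.4254
Gain = 20 log₁₀(0.4254) ≈ -7.42 dB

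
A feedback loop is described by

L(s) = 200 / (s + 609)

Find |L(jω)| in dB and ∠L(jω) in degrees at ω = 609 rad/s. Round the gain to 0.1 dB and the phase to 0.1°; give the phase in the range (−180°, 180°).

-12.7 dB, -45.0°

At s = jω = j609:
pole (s+609): 609 + j609 → |·| = √(609²+609²) = √741762 ≈ 861.26, ∠ = arctan(609/609) ≈ 45.00°
|L| = 200 / 861.26 ≈ 0.23222
Gain = 20 log₁₀(0.23222) ≈ -12.68 dB
∠L = 0.00° − 45.00° = -45.00°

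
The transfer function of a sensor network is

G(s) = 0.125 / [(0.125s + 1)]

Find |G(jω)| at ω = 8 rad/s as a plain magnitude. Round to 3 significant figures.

0.0884

At ω = 8 rad/s:
pole (1 + j8·0.125) = 1 + j1 → |·| ≈ 1.4142, ∠ ≈ 45.00°
|G| = 0.125 · 1 / (1.4142) ≈ 0.088389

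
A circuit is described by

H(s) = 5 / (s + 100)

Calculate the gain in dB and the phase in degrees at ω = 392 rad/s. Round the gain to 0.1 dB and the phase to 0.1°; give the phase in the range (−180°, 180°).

At s = jω = j392:
pole (s+100): 100 + j392 → |·| = √(100²+392²) = √163664 ≈ 404.55, ∠ = arctan(392/100) ≈ 75.69°
|H| = 5 / 404.55 ≈ 0.012359
Gain = 20 log₁₀(0.012359) ≈ -38.16 dB
∠H = 0.00° − 75.69° = -75.69°

-38.2 dB, -75.7°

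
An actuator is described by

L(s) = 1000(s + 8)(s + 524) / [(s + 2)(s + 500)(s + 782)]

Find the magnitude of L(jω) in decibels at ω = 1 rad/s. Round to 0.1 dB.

At s = jω = j1:
zero (s+8): 8 + j1 → |·| = √(8²+1²) = √65 ≈ 8.0623, ∠ = arctan(1/8) ≈ 7.13°
zero (s+524): 524 + j1 → |·| = √(524²+1²) = √274577 ≈ 524, ∠ = arctan(1/524) ≈ 0.11°
pole (s+2): 2 + j1 → |·| = √(2²+1²) = √5 ≈ 2.2361, ∠ = arctan(1/2) ≈ 26.57°
pole (s+500): 500 + j1 → |·| = √(500²+1²) = √250001 ≈ 500, ∠ = arctan(1/500) ≈ 0.11°
pole (s+782): 782 + j1 → |·| = √(782²+1²) = √611525 ≈ 782, ∠ = arctan(1/782) ≈ 0.07°
|L| = 1000 · 4224.6 / 8.7432e+05 ≈ 4.8319
Gain = 20 log₁₀(4.8319) ≈ 13.68 dB

13.7 dB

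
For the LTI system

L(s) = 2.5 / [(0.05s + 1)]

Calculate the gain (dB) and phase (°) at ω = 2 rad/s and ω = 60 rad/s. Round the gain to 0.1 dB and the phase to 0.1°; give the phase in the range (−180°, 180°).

At ω = 2 rad/s:
pole (1 + j2·0.05) = 1 + j0.1 → |·| ≈ 1.005, ∠ ≈ 5.71°
|L| = 2.5 · 1 / (1.005) ≈ 2.4876
Gain = 20 log₁₀(2.4876) ≈ 7.92 dB
∠L = (0°) − (5.71°) = -5.71°

At ω = 60 rad/s:
pole (1 + j60·0.05) = 1 + j3 → |·| ≈ 3.1623, ∠ ≈ 71.57°
|L| = 2.5 · 1 / (3.1623) ≈ 0.79056
Gain = 20 log₁₀(0.79056) ≈ -2.04 dB
∠L = (0°) − (71.57°) = -71.57°

ω = 2: 7.9 dB, -5.7°; ω = 60: -2.0 dB, -71.6°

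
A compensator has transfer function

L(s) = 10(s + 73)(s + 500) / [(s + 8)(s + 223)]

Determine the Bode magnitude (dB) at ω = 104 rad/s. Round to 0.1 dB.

At s = jω = j104:
zero (s+73): 73 + j104 → |·| = √(73²+104²) = √16145 ≈ 127.06, ∠ = arctan(104/73) ≈ 54.93°
zero (s+500): 500 + j104 → |·| = √(500²+104²) = √260816 ≈ 510.7, ∠ = arctan(104/500) ≈ 11.75°
pole (s+8): 8 + j104 → |·| = √(8²+104²) = √10880 ≈ 104.31, ∠ = arctan(104/8) ≈ 85.60°
pole (s+223): 223 + j104 → |·| = √(223²+104²) = √60545 ≈ 246.06, ∠ = arctan(104/223) ≈ 25.00°
|L| = 10 · 64890 / 25667 ≈ 25.281
Gain = 20 log₁₀(25.281) ≈ 28.06 dB

28.1 dB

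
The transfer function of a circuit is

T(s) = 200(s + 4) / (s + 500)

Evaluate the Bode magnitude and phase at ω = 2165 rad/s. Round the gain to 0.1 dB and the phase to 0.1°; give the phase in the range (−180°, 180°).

45.8 dB, 12.9°

At s = jω = j2165:
zero (s+4): 4 + j2165 → |·| = √(4²+2165²) = √4687241 ≈ 2165, ∠ = arctan(2165/4) ≈ 89.89°
pole (s+500): 500 + j2165 → |·| = √(500²+2165²) = √4937225 ≈ 2222, ∠ = arctan(2165/500) ≈ 77.00°
|T| = 200 · 2165 / 2222 ≈ 194.87
Gain = 20 log₁₀(194.87) ≈ 45.79 dB
∠T = 89.89° − 77.00° = 12.89°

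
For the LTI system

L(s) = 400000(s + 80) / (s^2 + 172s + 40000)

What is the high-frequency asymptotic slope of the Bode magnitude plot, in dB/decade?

Each pole contributes −20 dB/decade at high frequency; each zero contributes +20 dB/decade.
Net: 1 zero(s) − 2 pole(s) → -20 dB/decade.

-20 dB/decade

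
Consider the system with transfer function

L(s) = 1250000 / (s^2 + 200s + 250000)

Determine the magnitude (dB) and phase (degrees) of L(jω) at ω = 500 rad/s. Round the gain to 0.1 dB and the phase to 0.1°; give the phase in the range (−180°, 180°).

21.9 dB, -90.0°

At s = jω = j500:
quadratic: (j500)² + 200·j500 + 250000 = 0 + j100000 → |·| ≈ 1e+05, ∠ ≈ 90.00°
|L| = 1250000 / 1e+05 ≈ 12.5
Gain = 20 log₁₀(12.5) ≈ 21.94 dB
∠L = 0.00° − 90.00° = -90.00°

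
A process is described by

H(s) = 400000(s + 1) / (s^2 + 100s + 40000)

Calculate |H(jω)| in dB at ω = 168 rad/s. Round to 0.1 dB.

70.3 dB

At s = jω = j168:
zero (s+1): 1 + j168 → |·| = √(1²+168²) = √28225 ≈ 168, ∠ = arctan(168/1) ≈ 89.66°
quadratic: (j168)² + 100·j168 + 40000 = 11776 + j16800 → |·| ≈ 20516, ∠ ≈ 54.97°
|H| = 400000 · 168 / 20516 ≈ 3275.5
Gain = 20 log₁₀(3275.5) ≈ 70.31 dB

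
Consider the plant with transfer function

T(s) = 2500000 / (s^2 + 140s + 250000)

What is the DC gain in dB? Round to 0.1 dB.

T(0) = 2500000 / 250000 = 10
20 log₁₀(10) ≈ 20.00 dB

20.0 dB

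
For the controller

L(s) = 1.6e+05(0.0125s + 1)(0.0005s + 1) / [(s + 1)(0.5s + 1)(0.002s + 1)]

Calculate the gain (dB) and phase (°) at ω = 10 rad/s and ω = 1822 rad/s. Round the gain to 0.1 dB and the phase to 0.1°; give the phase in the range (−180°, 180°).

At ω = 10 rad/s:
zero (1 + j10·0.0125) = 1 + j0.125 → |·| ≈ 1.0078, ∠ ≈ 7.13°
zero (1 + j10·0.0005) = 1 + j0.005 → |·| ≈ 1, ∠ ≈ 0.29°
pole (1 + j10·1) = 1 + j10 → |·| ≈ 10.05, ∠ ≈ 84.29°
pole (1 + j10·0.5) = 1 + j5 → |·| ≈ 5.099, ∠ ≈ 78.69°
pole (1 + j10·0.002) = 1 + j0.02 → |·| ≈ 1.0002, ∠ ≈ 1.15°
|L| = 1.6e+05 · 1.0078 · 1 / (10.05 · 5.099 · 1.0002) ≈ 3146
Gain = 20 log₁₀(3146) ≈ 69.96 dB
∠L = (7.13° + 0.29°) − (84.29° + 78.69° + 1.15°) = -156.71°

At ω = 1822 rad/s:
zero (1 + j1822·0.0125) = 1 + j22.775 → |·| ≈ 22.797, ∠ ≈ 87.49°
zero (1 + j1822·0.0005) = 1 + j0.911 → |·| ≈ 1.3527, ∠ ≈ 42.33°
pole (1 + j1822·1) = 1 + j1822 → |·| ≈ 1822, ∠ ≈ 89.97°
pole (1 + j1822·0.5) = 1 + j911 → |·| ≈ 911, ∠ ≈ 89.94°
pole (1 + j1822·0.002) = 1 + j3.644 → |·| ≈ 3.7787, ∠ ≈ 74.65°
|L| = 1.6e+05 · 22.797 · 1.3527 / (1822 · 911 · 3.7787) ≈ 0.78667
Gain = 20 log₁₀(0.78667) ≈ -2.08 dB
∠L = (87.49° + 42.33°) − (89.97° + 89.94° + 74.65°) = -124.74°

ω = 10: 70.0 dB, -156.7°; ω = 1822: -2.1 dB, -124.7°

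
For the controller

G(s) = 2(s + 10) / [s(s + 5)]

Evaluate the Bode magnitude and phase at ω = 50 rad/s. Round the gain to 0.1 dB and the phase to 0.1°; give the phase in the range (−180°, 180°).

At s = jω = j50:
zero (s+10): 10 + j50 → |·| = √(10²+50²) = √2600 ≈ 50.99, ∠ = arctan(50/10) ≈ 78.69°
pole (s+5): 5 + j50 → |·| = √(5²+50²) = √2525 ≈ 50.249, ∠ = arctan(50/5) ≈ 84.29°
pole at origin: |s| = 50, ∠ = 90.00° (in denominator)
|G| = 2 · 50.99 / 2512.5 ≈ 0.040589
Gain = 20 log₁₀(0.040589) ≈ -27.83 dB
∠G = 78.69° − 174.29° = -95.60°

-27.8 dB, -95.6°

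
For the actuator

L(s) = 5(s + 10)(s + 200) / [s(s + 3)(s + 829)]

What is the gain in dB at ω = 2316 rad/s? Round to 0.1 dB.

-53.8 dB

At s = jω = j2316:
zero (s+10): 10 + j2316 → |·| = √(10²+2316²) = √5363956 ≈ 2316, ∠ = arctan(2316/10) ≈ 89.75°
zero (s+200): 200 + j2316 → |·| = √(200²+2316²) = √5403856 ≈ 2324.6, ∠ = arctan(2316/200) ≈ 85.06°
pole (s+3): 3 + j2316 → |·| = √(3²+2316²) = √5363865 ≈ 2316, ∠ = arctan(2316/3) ≈ 89.93°
pole (s+829): 829 + j2316 → |·| = √(829²+2316²) = √6051097 ≈ 2459.9, ∠ = arctan(2316/829) ≈ 70.31°
pole at origin: |s| = 2316, ∠ = 90.00° (in denominator)
|L| = 5 · 5.3838e+06 / 1.3195e+10 ≈ 0.0020401
Gain = 20 log₁₀(0.0020401) ≈ -53.81 dB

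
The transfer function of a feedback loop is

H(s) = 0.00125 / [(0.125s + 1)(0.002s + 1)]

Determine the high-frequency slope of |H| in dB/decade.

Each pole contributes −20 dB/decade at high frequency; each zero contributes +20 dB/decade.
Net: 0 zero(s) − 2 pole(s) → -40 dB/decade.

-40 dB/decade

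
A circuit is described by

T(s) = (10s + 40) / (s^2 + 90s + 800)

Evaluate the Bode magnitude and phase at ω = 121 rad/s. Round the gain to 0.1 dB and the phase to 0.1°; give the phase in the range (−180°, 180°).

-23.3 dB, -53.7°

Substitute s = j121:
Numerator: 10(j121) + 40 = 40 + j1210
Denominator: (j121)^2 + 90(j121) + 800 = -13841 + j10890
|N| = √(40² + 1210²) ≈ 1210.7, ∠N ≈ 88.11°
|D| = √(13841² + 10890²) ≈ 17612, ∠D ≈ 141.80°
|T| = 1210.7 / 17612 ≈ 0.068743
Gain = 20 log₁₀(0.068743) ≈ -23.26 dB
∠T = 88.11° − 141.80° = -53.69°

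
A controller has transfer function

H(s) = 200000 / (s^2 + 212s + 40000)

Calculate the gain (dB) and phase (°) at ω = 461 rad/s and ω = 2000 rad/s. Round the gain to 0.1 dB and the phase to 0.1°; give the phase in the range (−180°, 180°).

ω = 461: 0.1 dB, -150.5°; ω = 2000: -26.0 dB, -173.9°

At s = jω = j461:
quadratic: (j461)² + 212·j461 + 40000 = -172521 + j97732 → |·| ≈ 1.9828e+05, ∠ ≈ 150.47°
|H| = 200000 / 1.9828e+05 ≈ 1.0087
Gain = 20 log₁₀(1.0087) ≈ 0.08 dB
∠H = 0.00° − 150.47° = -150.47°

At s = jω = j2000:
quadratic: (j2000)² + 212·j2000 + 40000 = -3960000 + j424000 → |·| ≈ 3.9826e+06, ∠ ≈ 173.89°
|H| = 200000 / 3.9826e+06 ≈ 0.050218
Gain = 20 log₁₀(0.050218) ≈ -25.98 dB
∠H = 0.00° − 173.89° = -173.89°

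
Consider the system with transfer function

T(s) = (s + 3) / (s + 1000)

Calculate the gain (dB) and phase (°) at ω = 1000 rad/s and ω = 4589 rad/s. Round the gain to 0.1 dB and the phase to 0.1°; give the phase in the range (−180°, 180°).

Substitute s = j1000:
Numerator: (j1000) + 3 = 3 + j1000
Denominator: (j1000) + 1000 = 1000 + j1000
|N| = √(3² + 1000²) ≈ 1000, ∠N ≈ 89.83°
|D| = √(1000² + 1000²) ≈ 1414.2, ∠D ≈ 45.00°
|T| = 1000 / 1414.2 ≈ 0.70711
Gain = 20 log₁₀(0.70711) ≈ -3.01 dB
∠T = 89.83° − 45.00° = 44.83°

Substitute s = j4589:
Numerator: (j4589) + 3 = 3 + j4589
Denominator: (j4589) + 1000 = 1000 + j4589
|N| = √(3² + 4589²) ≈ 4589, ∠N ≈ 89.96°
|D| = √(1000² + 4589²) ≈ 4696.7, ∠D ≈ 77.71°
|T| = 4589 / 4696.7 ≈ 0.97707
Gain = 20 log₁₀(0.97707) ≈ -0.20 dB
∠T = 89.96° − 77.71° = 12.25°

ω = 1000: -3.0 dB, 44.8°; ω = 4589: -0.2 dB, 12.3°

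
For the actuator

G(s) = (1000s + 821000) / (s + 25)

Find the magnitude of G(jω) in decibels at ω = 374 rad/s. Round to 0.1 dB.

Substitute s = j374:
Numerator: 1000(j374) + 821000 = 821000 + j374000
Denominator: (j374) + 25 = 25 + j374
|N| = √(821000² + 374000²) ≈ 9.0217e+05, ∠N ≈ 24.49°
|D| = √(25² + 374²) ≈ 374.83, ∠D ≈ 86.18°
|G| = 9.0217e+05 / 374.83 ≈ 2406.9
Gain = 20 log₁₀(2406.9) ≈ 67.63 dB

67.6 dB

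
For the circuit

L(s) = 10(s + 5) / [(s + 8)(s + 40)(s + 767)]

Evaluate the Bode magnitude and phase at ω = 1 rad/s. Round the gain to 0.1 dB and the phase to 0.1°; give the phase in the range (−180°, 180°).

-73.7 dB, 2.7°

At s = jω = j1:
zero (s+5): 5 + j1 → |·| = √(5²+1²) = √26 ≈ 5.099, ∠ = arctan(1/5) ≈ 11.31°
pole (s+8): 8 + j1 → |·| = √(8²+1²) = √65 ≈ 8.0623, ∠ = arctan(1/8) ≈ 7.13°
pole (s+40): 40 + j1 → |·| = √(40²+1²) = √1601 ≈ 40.012, ∠ = arctan(1/40) ≈ 1.43°
pole (s+767): 767 + j1 → |·| = √(767²+1²) = √588290 ≈ 767, ∠ = arctan(1/767) ≈ 0.07°
|L| = 10 · 5.099 / 2.4743e+05 ≈ 0.00020608
Gain = 20 log₁₀(0.00020608) ≈ -73.72 dB
∠L = 11.31° − 8.63° = 2.68°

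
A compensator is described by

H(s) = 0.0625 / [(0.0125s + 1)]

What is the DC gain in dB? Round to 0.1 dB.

-24.1 dB

H(0) = 0.0625 · 1 / 1 = 0.0625
20 log₁₀(0.0625) ≈ -24.08 dB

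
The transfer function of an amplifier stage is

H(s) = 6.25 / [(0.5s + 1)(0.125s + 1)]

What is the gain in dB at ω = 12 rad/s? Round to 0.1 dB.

At ω = 12 rad/s:
pole (1 + j12·0.5) = 1 + j6 → |·| ≈ 6.0828, ∠ ≈ 80.54°
pole (1 + j12·0.125) = 1 + j1.5 → |·| ≈ 1.8028, ∠ ≈ 56.31°
|H| = 6.25 · 1 / (6.0828 · 1.8028) ≈ 0.56994
Gain = 20 log₁₀(0.56994) ≈ -4.88 dB

-4.9 dB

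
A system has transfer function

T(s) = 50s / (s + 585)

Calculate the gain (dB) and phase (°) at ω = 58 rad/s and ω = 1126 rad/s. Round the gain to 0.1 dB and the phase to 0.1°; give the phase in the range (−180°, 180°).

At s = jω = j58:
zero at origin: s = j58 → |·| = 58, ∠ = 90.00°
pole (s+585): 585 + j58 → |·| = √(585²+58²) = √345589 ≈ 587.87, ∠ = arctan(58/585) ≈ 5.66°
|T| = 50 · 58 / 587.87 ≈ 4.9331
Gain = 20 log₁₀(4.9331) ≈ 13.86 dB
∠T = 90.00° − 5.66° = 84.34°

At s = jω = j1126:
zero at origin: s = j1126 → |·| = 1126, ∠ = 90.00°
pole (s+585): 585 + j1126 → |·| = √(585²+1126²) = √1610101 ≈ 1268.9, ∠ = arctan(1126/585) ≈ 62.55°
|T| = 50 · 1126 / 1268.9 ≈ 44.369
Gain = 20 log₁₀(44.369) ≈ 32.94 dB
∠T = 90.00° − 62.55° = 27.45°

ω = 58: 13.9 dB, 84.3°; ω = 1126: 32.9 dB, 27.5°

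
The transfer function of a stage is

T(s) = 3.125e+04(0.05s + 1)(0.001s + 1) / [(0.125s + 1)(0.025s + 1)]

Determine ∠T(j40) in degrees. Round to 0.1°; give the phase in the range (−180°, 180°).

-58.0°

At ω = 40 rad/s:
zero (1 + j40·0.05) = 1 + j2 → |·| ≈ 2.2361, ∠ ≈ 63.43°
zero (1 + j40·0.001) = 1 + j0.04 → |·| ≈ 1.0008, ∠ ≈ 2.29°
pole (1 + j40·0.125) = 1 + j5 → |·| ≈ 5.099, ∠ ≈ 78.69°
pole (1 + j40·0.025) = 1 + j1 → |·| ≈ 1.4142, ∠ ≈ 45.00°
∠T = (63.43° + 2.29°) − (78.69° + 45.00°) = -57.97°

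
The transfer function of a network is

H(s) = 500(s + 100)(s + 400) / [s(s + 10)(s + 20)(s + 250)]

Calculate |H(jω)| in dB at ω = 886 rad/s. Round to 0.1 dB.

-63.4 dB

At s = jω = j886:
zero (s+100): 100 + j886 → |·| = √(100²+886²) = √794996 ≈ 891.63, ∠ = arctan(886/100) ≈ 83.56°
zero (s+400): 400 + j886 → |·| = √(400²+886²) = √944996 ≈ 972.11, ∠ = arctan(886/400) ≈ 65.70°
pole (s+10): 10 + j886 → |·| = √(10²+886²) = √785096 ≈ 886.06, ∠ = arctan(886/10) ≈ 89.35°
pole (s+20): 20 + j886 → |·| = √(20²+886²) = √785396 ≈ 886.23, ∠ = arctan(886/20) ≈ 88.71°
pole (s+250): 250 + j886 → |·| = √(250²+886²) = √847496 ≈ 920.6, ∠ = arctan(886/250) ≈ 74.24°
pole at origin: |s| = 886, ∠ = 90.00° (in denominator)
|H| = 500 · 8.6676e+05 / 6.4049e+11 ≈ 0.00067664
Gain = 20 log₁₀(0.00067664) ≈ -63.39 dB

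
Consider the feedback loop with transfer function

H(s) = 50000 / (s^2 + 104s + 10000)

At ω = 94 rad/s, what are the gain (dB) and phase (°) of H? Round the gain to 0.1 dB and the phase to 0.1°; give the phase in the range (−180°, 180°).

14.1 dB, -83.2°

At s = jω = j94:
quadratic: (j94)² + 104·j94 + 10000 = 1164 + j9776 → |·| ≈ 9845.1, ∠ ≈ 83.21°
|H| = 50000 / 9845.1 ≈ 5.0787
Gain = 20 log₁₀(5.0787) ≈ 14.12 dB
∠H = 0.00° − 83.21° = -83.21°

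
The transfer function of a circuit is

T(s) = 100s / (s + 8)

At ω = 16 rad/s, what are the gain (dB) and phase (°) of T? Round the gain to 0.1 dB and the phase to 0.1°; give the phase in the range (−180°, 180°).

39.0 dB, 26.6°

At s = jω = j16:
zero at origin: s = j16 → |·| = 16, ∠ = 90.00°
pole (s+8): 8 + j16 → |·| = √(8²+16²) = √320 ≈ 17.889, ∠ = arctan(16/8) ≈ 63.43°
|T| = 100 · 16 / 17.889 ≈ 89.44
Gain = 20 log₁₀(89.44) ≈ 39.03 dB
∠T = 90.00° − 63.43° = 26.57°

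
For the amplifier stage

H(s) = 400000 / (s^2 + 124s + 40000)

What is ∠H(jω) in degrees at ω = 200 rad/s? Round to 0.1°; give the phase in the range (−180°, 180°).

-90.0°

At s = jω = j200:
quadratic: (j200)² + 124·j200 + 40000 = 0 + j24800 → |·| ≈ 24800, ∠ ≈ 90.00°
∠H = 0.00° − 90.00° = -90.00°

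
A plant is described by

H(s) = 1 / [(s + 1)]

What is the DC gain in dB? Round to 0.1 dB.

0.0 dB

H(0) = 1 · 1 / 1 = 1
20 log₁₀(1) ≈ 0.00 dB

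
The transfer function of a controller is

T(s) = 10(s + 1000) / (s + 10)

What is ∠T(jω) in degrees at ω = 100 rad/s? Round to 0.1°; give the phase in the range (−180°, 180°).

At s = jω = j100:
zero (s+1000): 1000 + j100 → |·| = √(1000²+100²) = √1010000 ≈ 1005, ∠ = arctan(100/1000) ≈ 5.71°
pole (s+10): 10 + j100 → |·| = √(10²+100²) = √10100 ≈ 100.5, ∠ = arctan(100/10) ≈ 84.29°
∠T = 5.71° − 84.29° = -78.58°

-78.6°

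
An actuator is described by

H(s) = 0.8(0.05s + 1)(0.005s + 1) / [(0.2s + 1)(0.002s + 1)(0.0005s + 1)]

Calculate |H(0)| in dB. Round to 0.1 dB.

-1.9 dB

H(0) = 0.8 · 1 / 1 = 0.8
20 log₁₀(0.8) ≈ -1.94 dB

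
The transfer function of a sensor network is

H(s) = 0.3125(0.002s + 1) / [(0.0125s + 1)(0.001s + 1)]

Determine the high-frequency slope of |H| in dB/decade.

Each pole contributes −20 dB/decade at high frequency; each zero contributes +20 dB/decade.
Net: 1 zero(s) − 2 pole(s) → -20 dB/decade.

-20 dB/decade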